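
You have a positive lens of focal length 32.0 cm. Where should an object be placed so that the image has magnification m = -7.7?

m = −d_i/d_o ⇒ d_i = −m·d_o.
1/f = 1/d_o + 1/d_i = 1/d_o − 1/(m·d_o) = (1 − 1/m)/d_o, so d_o = f(1 − 1/m) = (32.00)(1 − 1/(-7.7)) = 36.2 cm.

36.2 cm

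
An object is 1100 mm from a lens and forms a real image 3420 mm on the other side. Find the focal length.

Real image ⇒ d_i = +3420 mm.
1/f = 1/d_o + 1/d_i = 1/(1100) + 1/(3420) = 0.001201, so f = 832 mm.
Since f is positive, the lens is converging.

f = 832 mm (converging)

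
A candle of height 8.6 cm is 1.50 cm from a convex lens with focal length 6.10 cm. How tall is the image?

11.4 cm

1/d_i = 1/f − 1/d_o = 1/(6.100) − 1/(1.50) = -0.5027, so d_i = -1.989 cm.
m = −d_i/d_o = +1.326.
|h_i| = |m|·h_o = 1.326 × 8.6 = 11.4 cm. The image is virtual, upright and enlarged, on the same side as the object.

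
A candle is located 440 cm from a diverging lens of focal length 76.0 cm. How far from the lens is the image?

For a diverging lens, f = -76.0 cm.
Lens equation: 1/d_i = 1/f − 1/d_o = 1/(-76.00) − 1/(440) = -0.01316 − 0.002273 = -0.01543, so d_i = -64.8 cm.
The image is virtual, upright and reduced, on the same side as the object.

64.8 cm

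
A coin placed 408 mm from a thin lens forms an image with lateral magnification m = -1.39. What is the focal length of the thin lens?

m = −d_i/d_o ⇒ d_i = −m·d_o = −(-1.39)·(408) = 567.1 mm.
1/f = 1/d_o + 1/d_i = 1/(408) + 1/(567.1) = 0.004214, so f = 237 mm.
Since f is positive, the thin lens is converging.

f = 237 mm (converging)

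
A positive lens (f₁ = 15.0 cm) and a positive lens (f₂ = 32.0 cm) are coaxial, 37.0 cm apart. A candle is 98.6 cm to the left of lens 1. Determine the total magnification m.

m = -0.452

Lens 1: 1/d_i1 = 1/(15.0) − 1/(98.6) = 0.05652, so d_i1 = 17.69 cm; m₁ = −d_i1/d_o1 = -0.1794.
d_o2 = 37.0 − (17.69) = 19.31 cm.
Lens 2: 1/d_i2 = 1/(32.0) − 1/(19.31) = -0.02054, so d_i2 = -48.69 cm; m₂ = −d_i2/d_o2 = +2.522.
m = m₁·m₂ = (-0.1794)(+2.522) = -0.452.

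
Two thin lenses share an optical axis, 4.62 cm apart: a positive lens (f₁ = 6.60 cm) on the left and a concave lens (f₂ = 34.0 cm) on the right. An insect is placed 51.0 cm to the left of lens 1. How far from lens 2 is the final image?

3.24 cm

Lens 1: 1/d_i1 = 1/f₁ − 1/d_o1 = 1/(6.60) − 1/(51.0) = 0.1319, so d_i1 = 7.581 cm.
The intermediate image is 7.581 cm to the right of lens 1, which lies 2.961 cm to the right of lens 2 — a virtual object — so d_o2 = −2.961 cm.
Lens 2 is diverging, so f₂ = −34.0 cm.
Lens 2: 1/d_i2 = 1/f₂ − 1/d_o2 = 1/(-34.0) − 1/(-2.961) = 0.3083, so d_i2 = 3.24 cm.
The final image is real, 3.24 cm to the right of lens 2 (overall magnification ≈ -0.16).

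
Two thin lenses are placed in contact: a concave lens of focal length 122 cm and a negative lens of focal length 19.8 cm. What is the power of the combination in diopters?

P = -5.87 D

P₁ = 1/f₁ = 1/(-1.22 m) = -0.8197 D; P₂ = 1/f₂ = 1/(-0.198 m) = -5.051 D.
For thin lenses in contact, P = P₁ + P₂ = (-0.8197) + (-5.051) = -5.87 D.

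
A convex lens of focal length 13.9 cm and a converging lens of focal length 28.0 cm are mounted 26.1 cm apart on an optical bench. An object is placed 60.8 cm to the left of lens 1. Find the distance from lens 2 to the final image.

Lens 1: 1/d_i1 = 1/f₁ − 1/d_o1 = 1/(13.9) − 1/(60.8) = 0.05550, so d_i1 = 18.02 cm.
The intermediate image is 18.02 cm to the right of lens 1, which is 26.1 − (18.02) = 8.080 cm to the left of lens 2, so d_o2 = +8.080 cm.
Lens 2: 1/d_i2 = 1/f₂ − 1/d_o2 = 1/(28.0) − 1/(8.080) = -0.08805, so d_i2 = -11.4 cm.
The final image is virtual, 11.4 cm to the left of lens 2 (overall magnification ≈ -0.42).

11.4 cm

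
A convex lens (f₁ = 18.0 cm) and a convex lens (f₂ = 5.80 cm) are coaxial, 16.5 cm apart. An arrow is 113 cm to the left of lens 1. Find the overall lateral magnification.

Lens 1: 1/d_i1 = 1/(18.0) − 1/(113) = 0.04671, so d_i1 = 21.41 cm; m₁ = −d_i1/d_o1 = -0.1895.
d_o2 = 16.5 − (21.41) = -4.910 cm (virtual object).
Lens 2: 1/d_i2 = 1/(5.80) − 1/(-4.910) = 0.3761, so d_i2 = 2.659 cm; m₂ = −d_i2/d_o2 = +0.5415.
m = m₁·m₂ = (-0.1895)(+0.5415) = -0.103.

m = -0.103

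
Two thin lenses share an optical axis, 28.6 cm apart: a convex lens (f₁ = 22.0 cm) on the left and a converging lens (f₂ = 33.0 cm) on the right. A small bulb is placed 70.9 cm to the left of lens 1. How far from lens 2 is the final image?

3.00 cm

Lens 1: 1/d_i1 = 1/f₁ − 1/d_o1 = 1/(22.0) − 1/(70.9) = 0.03135, so d_i1 = 31.90 cm.
The intermediate image is 31.90 cm to the right of lens 1, which lies 3.300 cm to the right of lens 2 — a virtual object — so d_o2 = −3.300 cm.
Lens 2: 1/d_i2 = 1/f₂ − 1/d_o2 = 1/(33.0) − 1/(-3.300) = 0.3333, so d_i2 = 3.00 cm.
The final image is real, 3.00 cm to the right of lens 2 (overall magnification ≈ -0.41).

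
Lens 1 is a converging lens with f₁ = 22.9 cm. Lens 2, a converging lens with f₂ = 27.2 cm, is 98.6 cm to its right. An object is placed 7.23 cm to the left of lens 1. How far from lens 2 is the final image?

36.2 cm

Lens 1: 1/d_i1 = 1/f₁ − 1/d_o1 = 1/(22.9) − 1/(7.23) = -0.09464, so d_i1 = -10.57 cm.
The intermediate image is 10.57 cm to the left of lens 1 (virtual), which is 98.6 − (-10.57) = 109.2 cm to the left of lens 2, so d_o2 = +109.2 cm.
Lens 2: 1/d_i2 = 1/f₂ − 1/d_o2 = 1/(27.2) − 1/(109.2) = 0.02761, so d_i2 = 36.2 cm.
The final image is real, 36.2 cm to the right of lens 2 (overall magnification ≈ -0.48).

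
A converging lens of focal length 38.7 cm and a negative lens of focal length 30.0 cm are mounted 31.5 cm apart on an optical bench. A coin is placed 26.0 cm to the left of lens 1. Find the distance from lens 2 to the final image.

Lens 1: 1/d_i1 = 1/f₁ − 1/d_o1 = 1/(38.7) − 1/(26.0) = -0.01262, so d_i1 = -79.23 cm.
The intermediate image is 79.23 cm to the left of lens 1 (virtual), which is 31.5 − (-79.23) = 110.7 cm to the left of lens 2, so d_o2 = +110.7 cm.
Lens 2 is diverging, so f₂ = −30.0 cm.
Lens 2: 1/d_i2 = 1/f₂ − 1/d_o2 = 1/(-30.0) − 1/(110.7) = -0.04237, so d_i2 = -23.6 cm.
The final image is virtual, 23.6 cm to the left of lens 2 (overall magnification ≈ 0.65).

23.6 cm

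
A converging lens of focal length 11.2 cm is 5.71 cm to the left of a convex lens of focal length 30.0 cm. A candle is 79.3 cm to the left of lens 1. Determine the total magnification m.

m = -0.132

Lens 1: 1/d_i1 = 1/(11.2) − 1/(79.3) = 0.07668, so d_i1 = 13.04 cm; m₁ = −d_i1/d_o1 = -0.1644.
d_o2 = 5.71 − (13.04) = -7.330 cm (virtual object).
Lens 2: 1/d_i2 = 1/(30.0) − 1/(-7.330) = 0.1698, so d_i2 = 5.891 cm; m₂ = −d_i2/d_o2 = +0.8036.
m = m₁·m₂ = (-0.1644)(+0.8036) = -0.132.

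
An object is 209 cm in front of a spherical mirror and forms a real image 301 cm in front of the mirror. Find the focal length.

Real image ⇒ d_i = +301 cm.
1/f = 1/d_o + 1/d_i = 1/(209) + 1/(301) = 0.008107, so f = 123 cm.
Since f is positive, the spherical mirror is concave.

f = 123 cm (concave)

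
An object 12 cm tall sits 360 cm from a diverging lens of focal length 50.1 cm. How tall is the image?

For a diverging lens, f = -50.1 cm.
1/d_i = 1/f − 1/d_o = 1/(-50.10) − 1/(360) = -0.02274, so d_i = -43.98 cm.
m = −d_i/d_o = +0.1222.
|h_i| = |m|·h_o = 0.1222 × 12 = 1.47 cm. The image is virtual, upright and reduced, on the same side as the object.

1.47 cm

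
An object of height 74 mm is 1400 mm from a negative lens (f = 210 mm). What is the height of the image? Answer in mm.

For a negative lens, f = -210 mm.
1/d_i = 1/f − 1/d_o = 1/(-210.0) − 1/(1400) = -0.005476, so d_i = -182.6 mm.
m = −d_i/d_o = +0.1304.
|h_i| = |m|·h_o = 0.1304 × 74 = 9.65 mm. The image is virtual, upright and reduced, on the same side as the object.

9.65 mm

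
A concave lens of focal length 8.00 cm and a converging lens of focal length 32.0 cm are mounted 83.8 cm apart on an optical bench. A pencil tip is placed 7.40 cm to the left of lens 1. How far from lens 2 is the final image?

50.4 cm

Lens 1 is diverging, so f₁ = −8.00 cm.
Lens 1: 1/d_i1 = 1/f₁ − 1/d_o1 = 1/(-8.00) − 1/(7.40) = -0.2601, so d_i1 = -3.844 cm.
The intermediate image is 3.844 cm to the left of lens 1 (virtual), which is 83.8 − (-3.844) = 87.64 cm to the left of lens 2, so d_o2 = +87.64 cm.
Lens 2: 1/d_i2 = 1/f₂ − 1/d_o2 = 1/(32.0) − 1/(87.64) = 0.01984, so d_i2 = 50.4 cm.
The final image is real, 50.4 cm to the right of lens 2 (overall magnification ≈ -0.30).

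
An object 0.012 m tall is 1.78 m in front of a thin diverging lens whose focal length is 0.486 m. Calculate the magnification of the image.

m = +0.214

For a diverging lens, f = -0.486 m.
1/d_i = 1/f − 1/d_o = 1/(-0.4860) − 1/(1.78) = -2.619, so d_i = -0.3818 m.
m = −d_i/d_o = −(-0.3818)/(1.78) = +0.214.
The image is virtual, upright and reduced, on the same side as the object.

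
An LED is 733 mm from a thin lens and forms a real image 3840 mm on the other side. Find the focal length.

Real image ⇒ d_i = +3840 mm.
1/f = 1/d_o + 1/d_i = 1/(733) + 1/(3840) = 0.001625, so f = 616 mm.
Since f is positive, the thin lens is converging.

f = 616 mm (converging)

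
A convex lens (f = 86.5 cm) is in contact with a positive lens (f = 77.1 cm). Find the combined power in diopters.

P₁ = 1/f₁ = 1/(0.865 m) = +1.156 D; P₂ = 1/f₂ = 1/(0.771 m) = +1.297 D.
For thin lenses in contact, P = P₁ + P₂ = (+1.156) + (+1.297) = +2.45 D.

P = +2.45 D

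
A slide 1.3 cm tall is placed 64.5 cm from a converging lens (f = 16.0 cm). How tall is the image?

0.429 cm

1/d_i = 1/f − 1/d_o = 1/(16.00) − 1/(64.5) = 0.04700, so d_i = 21.28 cm.
m = −d_i/d_o = -0.3299.
|h_i| = |m|·h_o = 0.3299 × 1.3 = 0.429 cm. The image is real, inverted and reduced, on the far side of the lens.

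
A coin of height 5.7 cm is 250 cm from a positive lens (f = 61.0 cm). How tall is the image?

1/d_i = 1/f − 1/d_o = 1/(61.00) − 1/(250) = 0.01239, so d_i = 80.69 cm.
m = −d_i/d_o = -0.3228.
|h_i| = |m|·h_o = 0.3228 × 5.7 = 1.84 cm. The image is real, inverted and reduced, on the far side of the lens.

1.84 cm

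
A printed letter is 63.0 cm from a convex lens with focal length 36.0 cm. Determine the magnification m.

m = -1.33

1/d_i = 1/f − 1/d_o = 1/(36.00) − 1/(63.0) = 0.01190, so d_i = 84.00 cm.
m = −d_i/d_o = −(84.00)/(63.0) = -1.33.
The image is real, inverted and enlarged, on the far side of the lens.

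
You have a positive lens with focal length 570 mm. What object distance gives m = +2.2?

m = −d_i/d_o ⇒ d_i = −m·d_o.
1/f = 1/d_o + 1/d_i = 1/d_o − 1/(m·d_o) = (1 − 1/m)/d_o, so d_o = f(1 − 1/m) = (570.0)(1 − 1/(+2.2)) = 311 mm.

311 mm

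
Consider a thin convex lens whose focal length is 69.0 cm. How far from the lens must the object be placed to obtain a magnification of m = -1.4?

118 cm

m = −d_i/d_o ⇒ d_i = −m·d_o.
1/f = 1/d_o + 1/d_i = 1/d_o − 1/(m·d_o) = (1 − 1/m)/d_o, so d_o = f(1 − 1/m) = (69.00)(1 − 1/(-1.4)) = 118 cm.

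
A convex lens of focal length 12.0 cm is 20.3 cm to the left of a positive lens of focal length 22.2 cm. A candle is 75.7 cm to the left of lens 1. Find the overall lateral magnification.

Lens 1: 1/d_i1 = 1/(12.0) − 1/(75.7) = 0.07012, so d_i1 = 14.26 cm; m₁ = −d_i1/d_o1 = -0.1884.
d_o2 = 20.3 − (14.26) = 6.040 cm.
Lens 2: 1/d_i2 = 1/(22.2) − 1/(6.040) = -0.1205, so d_i2 = -8.298 cm; m₂ = −d_i2/d_o2 = +1.374.
m = m₁·m₂ = (-0.1884)(+1.374) = -0.259.

m = -0.259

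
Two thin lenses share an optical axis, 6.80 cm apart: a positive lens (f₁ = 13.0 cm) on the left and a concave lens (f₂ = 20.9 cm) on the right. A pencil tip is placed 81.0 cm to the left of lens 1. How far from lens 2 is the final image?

Lens 1: 1/d_i1 = 1/f₁ − 1/d_o1 = 1/(13.0) − 1/(81.0) = 0.06458, so d_i1 = 15.49 cm.
The intermediate image is 15.49 cm to the right of lens 1, which lies 8.690 cm to the right of lens 2 — a virtual object — so d_o2 = −8.690 cm.
Lens 2 is diverging, so f₂ = −20.9 cm.
Lens 2: 1/d_i2 = 1/f₂ − 1/d_o2 = 1/(-20.9) − 1/(-8.690) = 0.06723, so d_i2 = 14.9 cm.
The final image is real, 14.9 cm to the right of lens 2 (overall magnification ≈ -0.33).

14.9 cm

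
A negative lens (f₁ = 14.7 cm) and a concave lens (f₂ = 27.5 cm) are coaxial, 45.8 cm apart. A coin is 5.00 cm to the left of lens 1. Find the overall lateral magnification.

m = +0.266

f₁ = −14.7 cm (diverging).
Lens 1: 1/d_i1 = 1/(-14.7) − 1/(5.00) = -0.2680, so d_i1 = -3.731 cm; m₁ = −d_i1/d_o1 = +0.7462.
d_o2 = 45.8 − (-3.731) = 49.53 cm.
f₂ = −27.5 cm (diverging).
Lens 2: 1/d_i2 = 1/(-27.5) − 1/(49.53) = -0.05655, so d_i2 = -17.68 cm; m₂ = −d_i2/d_o2 = +0.3570.
m = m₁·m₂ = (+0.7462)(+0.3570) = +0.266.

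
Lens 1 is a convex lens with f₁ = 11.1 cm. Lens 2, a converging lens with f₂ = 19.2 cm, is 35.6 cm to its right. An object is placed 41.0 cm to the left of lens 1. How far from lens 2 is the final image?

332 cm

Lens 1: 1/d_i1 = 1/f₁ − 1/d_o1 = 1/(11.1) − 1/(41.0) = 0.06570, so d_i1 = 15.22 cm.
The intermediate image is 15.22 cm to the right of lens 1, which is 35.6 − (15.22) = 20.38 cm to the left of lens 2, so d_o2 = +20.38 cm.
Lens 2: 1/d_i2 = 1/f₂ − 1/d_o2 = 1/(19.2) − 1/(20.38) = 0.003016, so d_i2 = 332 cm.
The final image is real, 332 cm to the right of lens 2 (overall magnification ≈ 6.0).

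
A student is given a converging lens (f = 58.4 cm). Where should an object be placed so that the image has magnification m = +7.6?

m = −d_i/d_o ⇒ d_i = −m·d_o.
1/f = 1/d_o + 1/d_i = 1/d_o − 1/(m·d_o) = (1 − 1/m)/d_o, so d_o = f(1 − 1/m) = (58.40)(1 − 1/(+7.6)) = 50.7 cm.

50.7 cm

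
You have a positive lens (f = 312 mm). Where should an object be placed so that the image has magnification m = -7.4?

m = −d_i/d_o ⇒ d_i = −m·d_o.
1/f = 1/d_o + 1/d_i = 1/d_o − 1/(m·d_o) = (1 − 1/m)/d_o, so d_o = f(1 − 1/m) = (312.0)(1 − 1/(-7.4)) = 354 mm.

354 mm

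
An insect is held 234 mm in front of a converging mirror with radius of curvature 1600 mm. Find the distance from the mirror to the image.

f = R/2 = 1600/2 = 800.0 mm.
Mirror equation: 1/v = 1/f − 1/u = 1/(800.0) − 1/(234) = 0.001250 − 0.004274 = -0.003024, so v = -331 mm.
The image is virtual, upright and enlarged, behind the mirror.

331 mm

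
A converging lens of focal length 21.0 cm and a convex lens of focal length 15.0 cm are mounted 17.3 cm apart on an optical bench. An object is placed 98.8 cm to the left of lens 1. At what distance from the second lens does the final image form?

5.77 cm

Lens 1: 1/d_i1 = 1/f₁ − 1/d_o1 = 1/(21.0) − 1/(98.8) = 0.03750, so d_i1 = 26.67 cm.
The intermediate image is 26.67 cm to the right of lens 1, which lies 9.370 cm to the right of lens 2 — a virtual object — so d_o2 = −9.370 cm.
Lens 2: 1/d_i2 = 1/f₂ − 1/d_o2 = 1/(15.0) − 1/(-9.370) = 0.1734, so d_i2 = 5.77 cm.
The final image is real, 5.77 cm to the right of lens 2 (overall magnification ≈ -0.17).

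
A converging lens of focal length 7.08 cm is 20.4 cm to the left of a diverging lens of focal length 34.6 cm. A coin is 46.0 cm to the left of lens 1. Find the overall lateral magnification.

Lens 1: 1/d_i1 = 1/(7.08) − 1/(46.0) = 0.1195, so d_i1 = 8.368 cm; m₁ = −d_i1/d_o1 = -0.1819.
d_o2 = 20.4 − (8.368) = 12.03 cm.
f₂ = −34.6 cm (diverging).
Lens 2: 1/d_i2 = 1/(-34.6) − 1/(12.03) = -0.1120, so d_i2 = -8.926 cm; m₂ = −d_i2/d_o2 = +0.7420.
m = m₁·m₂ = (-0.1819)(+0.7420) = -0.135.

m = -0.135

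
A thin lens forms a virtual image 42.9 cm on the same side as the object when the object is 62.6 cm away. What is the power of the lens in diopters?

P = -0.734 D

Virtual image ⇒ d_i = −42.9 cm.
1/f = 1/d_o + 1/d_i = 1/(62.6) + 1/(-42.9) = -0.007336 cm⁻¹.
f = -136.3 cm = -1.363 m, so P = 1/f = -0.734 D.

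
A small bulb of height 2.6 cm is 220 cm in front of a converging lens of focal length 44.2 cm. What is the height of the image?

1/d_i = 1/f − 1/d_o = 1/(44.20) − 1/(220) = 0.01808, so d_i = 55.31 cm.
m = −d_i/d_o = -0.2514.
|h_i| = |m|·h_o = 0.2514 × 2.6 = 0.654 cm. The image is real, inverted and reduced, on the far side of the lens.

0.654 cm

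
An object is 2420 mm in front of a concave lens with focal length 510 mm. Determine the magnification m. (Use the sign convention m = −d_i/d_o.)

For a concave lens, f = -510 mm.
1/d_i = 1/f − 1/d_o = 1/(-510.0) − 1/(2420) = -0.002374, so d_i = -421.2 mm.
m = −d_i/d_o = −(-421.2)/(2420) = +0.174.
The image is virtual, upright and reduced, on the same side as the object.

m = +0.174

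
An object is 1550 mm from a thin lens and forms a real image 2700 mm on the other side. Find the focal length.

Real image ⇒ d_i = +2700 mm.
1/f = 1/d_o + 1/d_i = 1/(1550) + 1/(2700) = 0.001016, so f = 985 mm.
Since f is positive, the thin lens is converging.

f = 985 mm (converging)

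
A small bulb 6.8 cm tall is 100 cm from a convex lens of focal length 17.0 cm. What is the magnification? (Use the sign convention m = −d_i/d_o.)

m = -0.205

1/d_i = 1/f − 1/d_o = 1/(17.00) − 1/(100) = 0.04882, so d_i = 20.48 cm.
m = −d_i/d_o = −(20.48)/(100) = -0.205.
The image is real, inverted and reduced, on the far side of the lens.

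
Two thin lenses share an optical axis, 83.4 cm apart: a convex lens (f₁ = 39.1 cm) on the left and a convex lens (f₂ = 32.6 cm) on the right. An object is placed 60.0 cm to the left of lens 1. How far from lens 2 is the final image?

15.3 cm

Lens 1: 1/d_i1 = 1/f₁ − 1/d_o1 = 1/(39.1) − 1/(60.0) = 0.008909, so d_i1 = 112.2 cm.
The intermediate image is 112.2 cm to the right of lens 1, which lies 28.80 cm to the right of lens 2 — a virtual object — so d_o2 = −28.80 cm.
Lens 2: 1/d_i2 = 1/f₂ − 1/d_o2 = 1/(32.6) − 1/(-28.80) = 0.06540, so d_i2 = 15.3 cm.
The final image is real, 15.3 cm to the right of lens 2 (overall magnification ≈ -0.99).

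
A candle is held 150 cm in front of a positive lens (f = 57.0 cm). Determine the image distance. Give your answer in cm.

91.9 cm

Thin-lens equation: 1/v = 1/f − 1/u = 1/(57.00) − 1/(150) = 0.01754 − 0.006667 = 0.01088, so v = 91.9 cm.
The image is real, inverted and reduced, on the far side of the lens.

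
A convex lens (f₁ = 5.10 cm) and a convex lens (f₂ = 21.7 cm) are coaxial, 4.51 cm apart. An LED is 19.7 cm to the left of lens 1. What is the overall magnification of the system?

m = -0.315

Lens 1: 1/d_i1 = 1/(5.10) − 1/(19.7) = 0.1453, so d_i1 = 6.882 cm; m₁ = −d_i1/d_o1 = -0.3493.
d_o2 = 4.51 − (6.882) = -2.372 cm (virtual object).
Lens 2: 1/d_i2 = 1/(21.7) − 1/(-2.372) = 0.4677, so d_i2 = 2.138 cm; m₂ = −d_i2/d_o2 = +0.9015.
m = m₁·m₂ = (-0.3493)(+0.9015) = -0.315.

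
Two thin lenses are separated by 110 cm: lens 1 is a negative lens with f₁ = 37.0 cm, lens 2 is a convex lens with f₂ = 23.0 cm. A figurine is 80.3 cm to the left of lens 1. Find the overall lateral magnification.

f₁ = −37.0 cm (diverging).
Lens 1: 1/d_i1 = 1/(-37.0) − 1/(80.3) = -0.03948, so d_i1 = -25.33 cm; m₁ = −d_i1/d_o1 = +0.3154.
d_o2 = 110 − (-25.33) = 135.3 cm.
Lens 2: 1/d_i2 = 1/(23.0) − 1/(135.3) = 0.03609, so d_i2 = 27.71 cm; m₂ = −d_i2/d_o2 = -0.2048.
m = m₁·m₂ = (+0.3154)(-0.2048) = -0.0646.

m = -0.0646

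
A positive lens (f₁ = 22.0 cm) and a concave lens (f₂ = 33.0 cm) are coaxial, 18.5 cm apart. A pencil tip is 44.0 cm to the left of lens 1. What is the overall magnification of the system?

m = -4.40

Lens 1: 1/d_i1 = 1/(22.0) − 1/(44.0) = 0.02273, so d_i1 = 44.00 cm; m₁ = −d_i1/d_o1 = -1.000.
d_o2 = 18.5 − (44.00) = -25.50 cm (virtual object).
f₂ = −33.0 cm (diverging).
Lens 2: 1/d_i2 = 1/(-33.0) − 1/(-25.50) = 0.008913, so d_i2 = 112.2 cm; m₂ = −d_i2/d_o2 = +4.400.
m = m₁·m₂ = (-1.000)(+4.400) = -4.40.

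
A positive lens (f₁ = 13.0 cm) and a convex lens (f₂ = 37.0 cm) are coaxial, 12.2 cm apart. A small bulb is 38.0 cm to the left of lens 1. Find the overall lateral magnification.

m = -0.432

Lens 1: 1/d_i1 = 1/(13.0) − 1/(38.0) = 0.05061, so d_i1 = 19.76 cm; m₁ = −d_i1/d_o1 = -0.5200.
d_o2 = 12.2 − (19.76) = -7.560 cm (virtual object).
Lens 2: 1/d_i2 = 1/(37.0) − 1/(-7.560) = 0.1593, so d_i2 = 6.277 cm; m₂ = −d_i2/d_o2 = +0.8303.
m = m₁·m₂ = (-0.5200)(+0.8303) = -0.432.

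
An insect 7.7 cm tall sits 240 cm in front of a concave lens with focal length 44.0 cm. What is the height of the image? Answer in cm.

1.19 cm

For a concave lens, f = -44.0 cm.
1/d_i = 1/f − 1/d_o = 1/(-44.00) − 1/(240) = -0.02689, so d_i = -37.18 cm.
m = −d_i/d_o = +0.1549.
|h_i| = |m|·h_o = 0.1549 × 7.7 = 1.19 cm. The image is virtual, upright and reduced, on the same side as the object.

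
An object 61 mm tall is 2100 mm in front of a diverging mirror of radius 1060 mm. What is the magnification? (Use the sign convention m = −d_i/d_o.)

m = +0.202

f = R/2 = 1060/2 = 530.0 mm; for a diverging mirror, f = -530.0 mm.
1/d_i = 1/f − 1/d_o = 1/(-530.0) − 1/(2100) = -0.002363, so d_i = -423.2 mm.
m = −d_i/d_o = −(-423.2)/(2100) = +0.202.
The image is virtual, upright and reduced, behind the mirror.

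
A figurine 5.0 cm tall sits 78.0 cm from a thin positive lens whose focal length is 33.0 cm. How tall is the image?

3.67 cm

1/d_i = 1/f − 1/d_o = 1/(33.00) − 1/(78.0) = 0.01748, so d_i = 57.20 cm.
m = −d_i/d_o = -0.7333.
|h_i| = |m|·h_o = 0.7333 × 5.0 = 3.67 cm. The image is real, inverted and reduced, on the far side of the lens.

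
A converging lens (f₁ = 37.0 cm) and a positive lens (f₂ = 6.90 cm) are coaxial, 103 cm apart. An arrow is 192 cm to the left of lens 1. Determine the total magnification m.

Lens 1: 1/d_i1 = 1/(37.0) − 1/(192) = 0.02182, so d_i1 = 45.83 cm; m₁ = −d_i1/d_o1 = -0.2387.
d_o2 = 103 − (45.83) = 57.17 cm.
Lens 2: 1/d_i2 = 1/(6.90) − 1/(57.17) = 0.1274, so d_i2 = 7.847 cm; m₂ = −d_i2/d_o2 = -0.1373.
m = m₁·m₂ = (-0.2387)(-0.1373) = +0.0328.

m = +0.0328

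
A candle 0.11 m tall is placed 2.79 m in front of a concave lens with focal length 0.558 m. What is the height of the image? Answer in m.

For a concave lens, f = -0.558 m.
1/d_i = 1/f − 1/d_o = 1/(-0.5580) − 1/(2.79) = -2.151, so d_i = -0.4650 m.
m = −d_i/d_o = +0.1667.
|h_i| = |m|·h_o = 0.1667 × 0.11 = 0.0183 m. The image is virtual, upright and reduced, on the same side as the object.

0.0183 m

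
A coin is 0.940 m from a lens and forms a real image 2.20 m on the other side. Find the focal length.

Real image ⇒ d_i = +2.20 m.
1/f = 1/d_o + 1/d_i = 1/(0.940) + 1/(2.20) = 1.518, so f = 0.659 m.
Since f is positive, the lens is converging.

f = 0.659 m (converging)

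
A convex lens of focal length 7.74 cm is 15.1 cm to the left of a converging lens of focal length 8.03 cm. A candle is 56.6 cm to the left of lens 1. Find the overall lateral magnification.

Lens 1: 1/d_i1 = 1/(7.74) − 1/(56.6) = 0.1115, so d_i1 = 8.966 cm; m₁ = −d_i1/d_o1 = -0.1584.
d_o2 = 15.1 − (8.966) = 6.134 cm.
Lens 2: 1/d_i2 = 1/(8.03) − 1/(6.134) = -0.03849, so d_i2 = -25.98 cm; m₂ = −d_i2/d_o2 = +4.235.
m = m₁·m₂ = (-0.1584)(+4.235) = -0.671.

m = -0.671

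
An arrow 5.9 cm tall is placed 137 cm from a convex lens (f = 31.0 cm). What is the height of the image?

1.73 cm

1/d_i = 1/f − 1/d_o = 1/(31.00) − 1/(137) = 0.02496, so d_i = 40.07 cm.
m = −d_i/d_o = -0.2925.
|h_i| = |m|·h_o = 0.2925 × 5.9 = 1.73 cm. The image is real, inverted and reduced, on the far side of the lens.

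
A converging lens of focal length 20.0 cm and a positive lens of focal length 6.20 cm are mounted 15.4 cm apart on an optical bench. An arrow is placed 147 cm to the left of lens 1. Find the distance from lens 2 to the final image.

3.44 cm

Lens 1: 1/d_i1 = 1/f₁ − 1/d_o1 = 1/(20.0) − 1/(147) = 0.04320, so d_i1 = 23.15 cm.
The intermediate image is 23.15 cm to the right of lens 1, which lies 7.750 cm to the right of lens 2 — a virtual object — so d_o2 = −7.750 cm.
Lens 2: 1/d_i2 = 1/f₂ − 1/d_o2 = 1/(6.20) − 1/(-7.750) = 0.2903, so d_i2 = 3.44 cm.
The final image is real, 3.44 cm to the right of lens 2 (overall magnification ≈ -0.070).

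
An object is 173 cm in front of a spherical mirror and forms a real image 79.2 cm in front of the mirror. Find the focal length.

f = 54.3 cm (concave)

Real image ⇒ d_i = +79.2 cm.
1/f = 1/d_o + 1/d_i = 1/(173) + 1/(79.2) = 0.01841, so f = 54.3 cm.
Since f is positive, the spherical mirror is concave.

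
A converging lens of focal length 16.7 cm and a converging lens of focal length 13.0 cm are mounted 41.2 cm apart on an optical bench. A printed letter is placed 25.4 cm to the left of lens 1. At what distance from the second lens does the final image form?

Lens 1: 1/d_i1 = 1/f₁ − 1/d_o1 = 1/(16.7) − 1/(25.4) = 0.02051, so d_i1 = 48.76 cm.
The intermediate image is 48.76 cm to the right of lens 1, which lies 7.560 cm to the right of lens 2 — a virtual object — so d_o2 = −7.560 cm.
Lens 2: 1/d_i2 = 1/f₂ − 1/d_o2 = 1/(13.0) − 1/(-7.560) = 0.2092, so d_i2 = 4.78 cm.
The final image is real, 4.78 cm to the right of lens 2 (overall magnification ≈ -1.2).

4.78 cm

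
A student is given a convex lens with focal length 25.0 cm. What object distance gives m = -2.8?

33.9 cm

m = −d_i/d_o ⇒ d_i = −m·d_o.
1/f = 1/d_o + 1/d_i = 1/d_o − 1/(m·d_o) = (1 − 1/m)/d_o, so d_o = f(1 − 1/m) = (25.00)(1 − 1/(-2.8)) = 33.9 cm.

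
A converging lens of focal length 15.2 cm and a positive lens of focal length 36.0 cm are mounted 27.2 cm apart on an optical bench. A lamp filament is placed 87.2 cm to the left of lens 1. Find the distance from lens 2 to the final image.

Lens 1: 1/d_i1 = 1/f₁ − 1/d_o1 = 1/(15.2) − 1/(87.2) = 0.05432, so d_i1 = 18.41 cm.
The intermediate image is 18.41 cm to the right of lens 1, which is 27.2 − (18.41) = 8.790 cm to the left of lens 2, so d_o2 = +8.790 cm.
Lens 2: 1/d_i2 = 1/f₂ − 1/d_o2 = 1/(36.0) − 1/(8.790) = -0.08599, so d_i2 = -11.6 cm.
The final image is virtual, 11.6 cm to the left of lens 2 (overall magnification ≈ -0.28).

11.6 cm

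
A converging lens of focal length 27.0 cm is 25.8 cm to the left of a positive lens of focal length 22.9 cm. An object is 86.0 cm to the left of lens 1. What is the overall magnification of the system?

Lens 1: 1/d_i1 = 1/(27.0) − 1/(86.0) = 0.02541, so d_i1 = 39.36 cm; m₁ = −d_i1/d_o1 = -0.4577.
d_o2 = 25.8 − (39.36) = -13.56 cm (virtual object).
Lens 2: 1/d_i2 = 1/(22.9) − 1/(-13.56) = 0.1174, so d_i2 = 8.517 cm; m₂ = −d_i2/d_o2 = +0.6281.
m = m₁·m₂ = (-0.4577)(+0.6281) = -0.287.

m = -0.287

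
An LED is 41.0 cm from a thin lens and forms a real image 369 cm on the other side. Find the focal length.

f = 36.9 cm (converging)

Real image ⇒ d_i = +369 cm.
1/f = 1/d_o + 1/d_i = 1/(41.0) + 1/(369) = 0.02710, so f = 36.9 cm.
Since f is positive, the thin lens is converging.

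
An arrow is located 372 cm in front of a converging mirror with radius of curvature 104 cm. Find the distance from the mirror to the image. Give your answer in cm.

60.5 cm

f = R/2 = 104/2 = 52.00 cm.
Mirror equation: 1/q = 1/f − 1/p = 1/(52.00) − 1/(372) = 0.01923 − 0.002688 = 0.01654, so q = 60.5 cm.
The image is real, inverted and reduced, in front of the mirror.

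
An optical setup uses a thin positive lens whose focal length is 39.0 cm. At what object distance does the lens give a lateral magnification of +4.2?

m = −d_i/d_o ⇒ d_i = −m·d_o.
1/f = 1/d_o + 1/d_i = 1/d_o − 1/(m·d_o) = (1 − 1/m)/d_o, so d_o = f(1 − 1/m) = (39.00)(1 − 1/(+4.2)) = 29.7 cm.

29.7 cm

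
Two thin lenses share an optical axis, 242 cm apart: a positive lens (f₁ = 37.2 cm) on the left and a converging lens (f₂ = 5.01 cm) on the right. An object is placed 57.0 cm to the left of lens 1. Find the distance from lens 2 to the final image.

5.20 cm

Lens 1: 1/d_i1 = 1/f₁ − 1/d_o1 = 1/(37.2) − 1/(57.0) = 0.009338, so d_i1 = 107.1 cm.
The intermediate image is 107.1 cm to the right of lens 1, which is 242 − (107.1) = 134.9 cm to the left of lens 2, so d_o2 = +134.9 cm.
Lens 2: 1/d_i2 = 1/f₂ − 1/d_o2 = 1/(5.01) − 1/(134.9) = 0.1922, so d_i2 = 5.20 cm.
The final image is real, 5.20 cm to the right of lens 2 (overall magnification ≈ 0.072).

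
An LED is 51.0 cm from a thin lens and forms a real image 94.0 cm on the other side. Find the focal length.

Real image ⇒ d_i = +94.0 cm.
1/f = 1/d_o + 1/d_i = 1/(51.0) + 1/(94.0) = 0.03025, so f = 33.1 cm.
Since f is positive, the thin lens is converging.

f = 33.1 cm (converging)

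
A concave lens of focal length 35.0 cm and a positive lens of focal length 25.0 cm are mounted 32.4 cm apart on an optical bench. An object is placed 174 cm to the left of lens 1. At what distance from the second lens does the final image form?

Lens 1 is diverging, so f₁ = −35.0 cm.
Lens 1: 1/d_i1 = 1/f₁ − 1/d_o1 = 1/(-35.0) − 1/(174) = -0.03432, so d_i1 = -29.14 cm.
The intermediate image is 29.14 cm to the left of lens 1 (virtual), which is 32.4 − (-29.14) = 61.54 cm to the left of lens 2, so d_o2 = +61.54 cm.
Lens 2: 1/d_i2 = 1/f₂ − 1/d_o2 = 1/(25.0) − 1/(61.54) = 0.02375, so d_i2 = 42.1 cm.
The final image is real, 42.1 cm to the right of lens 2 (overall magnification ≈ -0.11).

42.1 cm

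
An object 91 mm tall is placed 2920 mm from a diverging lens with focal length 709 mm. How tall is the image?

For a diverging lens, f = -709 mm.
1/d_i = 1/f − 1/d_o = 1/(-709.0) − 1/(2920) = -0.001753, so d_i = -570.5 mm.
m = −d_i/d_o = +0.1954.
|h_i| = |m|·h_o = 0.1954 × 91 = 17.8 mm. The image is virtual, upright and reduced, on the same side as the object.

17.8 mm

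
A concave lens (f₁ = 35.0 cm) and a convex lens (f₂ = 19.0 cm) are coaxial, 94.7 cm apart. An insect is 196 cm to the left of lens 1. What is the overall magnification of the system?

f₁ = −35.0 cm (diverging).
Lens 1: 1/d_i1 = 1/(-35.0) − 1/(196) = -0.03367, so d_i1 = -29.70 cm; m₁ = −d_i1/d_o1 = +0.1515.
d_o2 = 94.7 − (-29.70) = 124.4 cm.
Lens 2: 1/d_i2 = 1/(19.0) − 1/(124.4) = 0.04459, so d_i2 = 22.43 cm; m₂ = −d_i2/d_o2 = -0.1803.
m = m₁·m₂ = (+0.1515)(-0.1803) = -0.0273.

m = -0.0273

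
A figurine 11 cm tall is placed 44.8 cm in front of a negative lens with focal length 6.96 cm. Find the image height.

1.48 cm

For a negative lens, f = -6.96 cm.
1/d_i = 1/f − 1/d_o = 1/(-6.960) − 1/(44.8) = -0.1660, so d_i = -6.024 cm.
m = −d_i/d_o = +0.1345.
|h_i| = |m|·h_o = 0.1345 × 11 = 1.48 cm. The image is virtual, upright and reduced, on the same side as the object.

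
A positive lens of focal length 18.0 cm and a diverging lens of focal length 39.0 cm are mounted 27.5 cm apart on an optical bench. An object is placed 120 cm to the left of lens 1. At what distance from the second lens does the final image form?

5.44 cm

Lens 1: 1/d_i1 = 1/f₁ − 1/d_o1 = 1/(18.0) − 1/(120) = 0.04722, so d_i1 = 21.18 cm.
The intermediate image is 21.18 cm to the right of lens 1, which is 27.5 − (21.18) = 6.320 cm to the left of lens 2, so d_o2 = +6.320 cm.
Lens 2 is diverging, so f₂ = −39.0 cm.
Lens 2: 1/d_i2 = 1/f₂ − 1/d_o2 = 1/(-39.0) − 1/(6.320) = -0.1839, so d_i2 = -5.44 cm.
The final image is virtual, 5.44 cm to the left of lens 2 (overall magnification ≈ -0.15).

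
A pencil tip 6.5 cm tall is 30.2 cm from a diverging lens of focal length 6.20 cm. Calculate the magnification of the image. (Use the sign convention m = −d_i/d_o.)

m = +0.170

For a diverging lens, f = -6.20 cm.
1/d_i = 1/f − 1/d_o = 1/(-6.200) − 1/(30.2) = -0.1944, so d_i = -5.144 cm.
m = −d_i/d_o = −(-5.144)/(30.2) = +0.170.
The image is virtual, upright and reduced, on the same side as the object.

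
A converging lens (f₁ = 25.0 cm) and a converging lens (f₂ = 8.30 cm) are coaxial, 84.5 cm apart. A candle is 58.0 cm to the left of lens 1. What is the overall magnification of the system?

Lens 1: 1/d_i1 = 1/(25.0) − 1/(58.0) = 0.02276, so d_i1 = 43.94 cm; m₁ = −d_i1/d_o1 = -0.7576.
d_o2 = 84.5 − (43.94) = 40.56 cm.
Lens 2: 1/d_i2 = 1/(8.30) − 1/(40.56) = 0.09583, so d_i2 = 10.44 cm; m₂ = −d_i2/d_o2 = -0.2573.
m = m₁·m₂ = (-0.7576)(-0.2573) = +0.195.

m = +0.195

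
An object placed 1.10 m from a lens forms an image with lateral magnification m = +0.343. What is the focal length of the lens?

m = −d_i/d_o ⇒ d_i = −m·d_o = −(+0.343)·(1.10) = -0.3773 m.
1/f = 1/d_o + 1/d_i = 1/(1.10) + 1/(-0.3773) = -1.741, so f = -0.574 m.
Since f is negative, the lens is diverging.

f = -0.574 m (diverging)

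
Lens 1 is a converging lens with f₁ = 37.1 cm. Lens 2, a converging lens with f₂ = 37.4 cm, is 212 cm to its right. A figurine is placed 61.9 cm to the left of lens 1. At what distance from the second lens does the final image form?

Lens 1: 1/d_i1 = 1/f₁ − 1/d_o1 = 1/(37.1) − 1/(61.9) = 0.01080, so d_i1 = 92.60 cm.
The intermediate image is 92.60 cm to the right of lens 1, which is 212 − (92.60) = 119.4 cm to the left of lens 2, so d_o2 = +119.4 cm.
Lens 2: 1/d_i2 = 1/f₂ − 1/d_o2 = 1/(37.4) − 1/(119.4) = 0.01836, so d_i2 = 54.5 cm.
The final image is real, 54.5 cm to the right of lens 2 (overall magnification ≈ 0.68).

54.5 cm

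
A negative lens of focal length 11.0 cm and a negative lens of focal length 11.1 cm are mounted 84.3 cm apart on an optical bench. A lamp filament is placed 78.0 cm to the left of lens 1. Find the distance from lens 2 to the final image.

9.93 cm

Lens 1 is diverging, so f₁ = −11.0 cm.
Lens 1: 1/d_i1 = 1/f₁ − 1/d_o1 = 1/(-11.0) − 1/(78.0) = -0.1037, so d_i1 = -9.640 cm.
The intermediate image is 9.640 cm to the left of lens 1 (virtual), which is 84.3 − (-9.640) = 93.94 cm to the left of lens 2, so d_o2 = +93.94 cm.
Lens 2 is diverging, so f₂ = −11.1 cm.
Lens 2: 1/d_i2 = 1/f₂ − 1/d_o2 = 1/(-11.1) − 1/(93.94) = -0.1007, so d_i2 = -9.93 cm.
The final image is virtual, 9.93 cm to the left of lens 2 (overall magnification ≈ 0.013).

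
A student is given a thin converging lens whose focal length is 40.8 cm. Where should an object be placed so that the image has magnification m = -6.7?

m = −d_i/d_o ⇒ d_i = −m·d_o.
1/f = 1/d_o + 1/d_i = 1/d_o − 1/(m·d_o) = (1 − 1/m)/d_o, so d_o = f(1 − 1/m) = (40.80)(1 − 1/(-6.7)) = 46.9 cm.

46.9 cm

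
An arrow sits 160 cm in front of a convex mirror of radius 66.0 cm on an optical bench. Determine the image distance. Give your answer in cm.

f = R/2 = 66.0/2 = 33.00 cm; for a convex mirror, f = -33.00 cm.
Mirror equation: 1/d_i = 1/f − 1/d_o = 1/(-33.00) − 1/(160) = -0.03030 − 0.006250 = -0.03655, so d_i = -27.4 cm.
The image is virtual, upright and reduced, behind the mirror.

27.4 cm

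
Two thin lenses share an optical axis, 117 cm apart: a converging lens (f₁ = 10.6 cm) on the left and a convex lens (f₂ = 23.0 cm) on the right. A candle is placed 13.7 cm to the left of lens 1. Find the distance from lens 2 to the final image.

Lens 1: 1/d_i1 = 1/f₁ − 1/d_o1 = 1/(10.6) − 1/(13.7) = 0.02135, so d_i1 = 46.85 cm.
The intermediate image is 46.85 cm to the right of lens 1, which is 117 − (46.85) = 70.15 cm to the left of lens 2, so d_o2 = +70.15 cm.
Lens 2: 1/d_i2 = 1/f₂ − 1/d_o2 = 1/(23.0) − 1/(70.15) = 0.02922, so d_i2 = 34.2 cm.
The final image is real, 34.2 cm to the right of lens 2 (overall magnification ≈ 1.7).

34.2 cm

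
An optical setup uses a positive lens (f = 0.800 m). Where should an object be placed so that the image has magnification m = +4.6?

0.626 m

m = −d_i/d_o ⇒ d_i = −m·d_o.
1/f = 1/d_o + 1/d_i = 1/d_o − 1/(m·d_o) = (1 − 1/m)/d_o, so d_o = f(1 − 1/m) = (0.8000)(1 − 1/(+4.6)) = 0.626 m.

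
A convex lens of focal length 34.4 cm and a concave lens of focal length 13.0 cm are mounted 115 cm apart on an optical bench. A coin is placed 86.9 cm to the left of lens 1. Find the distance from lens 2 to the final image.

Lens 1: 1/d_i1 = 1/f₁ − 1/d_o1 = 1/(34.4) − 1/(86.9) = 0.01756, so d_i1 = 56.94 cm.
The intermediate image is 56.94 cm to the right of lens 1, which is 115 − (56.94) = 58.06 cm to the left of lens 2, so d_o2 = +58.06 cm.
Lens 2 is diverging, so f₂ = −13.0 cm.
Lens 2: 1/d_i2 = 1/f₂ − 1/d_o2 = 1/(-13.0) − 1/(58.06) = -0.09415, so d_i2 = -10.6 cm.
The final image is virtual, 10.6 cm to the left of lens 2 (overall magnification ≈ -0.12).

10.6 cm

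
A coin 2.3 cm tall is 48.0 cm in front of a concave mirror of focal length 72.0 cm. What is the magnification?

1/d_i = 1/f − 1/d_o = 1/(72.00) − 1/(48.0) = -0.006944, so d_i = -144.0 cm.
m = −d_i/d_o = −(-144.0)/(48.0) = +3.00.
The image is virtual, upright and enlarged, behind the mirror.

m = +3.00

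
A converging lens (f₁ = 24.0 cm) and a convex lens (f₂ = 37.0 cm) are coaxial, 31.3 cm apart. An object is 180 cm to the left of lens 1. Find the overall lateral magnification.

m = -0.170

Lens 1: 1/d_i1 = 1/(24.0) − 1/(180) = 0.03611, so d_i1 = 27.69 cm; m₁ = −d_i1/d_o1 = -0.1538.
d_o2 = 31.3 − (27.69) = 3.610 cm.
Lens 2: 1/d_i2 = 1/(37.0) − 1/(3.610) = -0.2500, so d_i2 = -4.000 cm; m₂ = −d_i2/d_o2 = +1.108.
m = m₁·m₂ = (-0.1538)(+1.108) = -0.170.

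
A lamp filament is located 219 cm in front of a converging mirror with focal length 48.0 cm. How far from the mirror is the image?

61.5 cm

Mirror equation: 1/v = 1/f − 1/u = 1/(48.00) − 1/(219) = 0.02083 − 0.004566 = 0.01627, so v = 61.5 cm.
The image is real, inverted and reduced, in front of the mirror.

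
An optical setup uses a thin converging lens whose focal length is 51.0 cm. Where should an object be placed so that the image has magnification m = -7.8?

m = −d_i/d_o ⇒ d_i = −m·d_o.
1/f = 1/d_o + 1/d_i = 1/d_o − 1/(m·d_o) = (1 − 1/m)/d_o, so d_o = f(1 − 1/m) = (51.00)(1 − 1/(-7.8)) = 57.5 cm.

57.5 cm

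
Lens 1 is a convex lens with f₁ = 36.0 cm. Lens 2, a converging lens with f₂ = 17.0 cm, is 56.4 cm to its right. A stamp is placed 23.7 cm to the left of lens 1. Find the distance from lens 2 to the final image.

19.7 cm

Lens 1: 1/d_i1 = 1/f₁ − 1/d_o1 = 1/(36.0) − 1/(23.7) = -0.01442, so d_i1 = -69.37 cm.
The intermediate image is 69.37 cm to the left of lens 1 (virtual), which is 56.4 − (-69.37) = 125.8 cm to the left of lens 2, so d_o2 = +125.8 cm.
Lens 2: 1/d_i2 = 1/f₂ − 1/d_o2 = 1/(17.0) − 1/(125.8) = 0.05087, so d_i2 = 19.7 cm.
The final image is real, 19.7 cm to the right of lens 2 (overall magnification ≈ -0.46).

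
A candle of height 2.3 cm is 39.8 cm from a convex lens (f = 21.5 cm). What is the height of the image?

2.70 cm

1/d_i = 1/f − 1/d_o = 1/(21.50) − 1/(39.8) = 0.02139, so d_i = 46.76 cm.
m = −d_i/d_o = -1.175.
|h_i| = |m|·h_o = 1.175 × 2.3 = 2.70 cm. The image is real, inverted and enlarged, on the far side of the lens.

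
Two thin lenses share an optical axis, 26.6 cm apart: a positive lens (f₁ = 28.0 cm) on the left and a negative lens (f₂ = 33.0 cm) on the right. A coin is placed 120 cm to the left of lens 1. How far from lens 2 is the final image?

14.2 cm

Lens 1: 1/d_i1 = 1/f₁ − 1/d_o1 = 1/(28.0) − 1/(120) = 0.02738, so d_i1 = 36.52 cm.
The intermediate image is 36.52 cm to the right of lens 1, which lies 9.920 cm to the right of lens 2 — a virtual object — so d_o2 = −9.920 cm.
Lens 2 is diverging, so f₂ = −33.0 cm.
Lens 2: 1/d_i2 = 1/f₂ − 1/d_o2 = 1/(-33.0) − 1/(-9.920) = 0.07050, so d_i2 = 14.2 cm.
The final image is real, 14.2 cm to the right of lens 2 (overall magnification ≈ -0.44).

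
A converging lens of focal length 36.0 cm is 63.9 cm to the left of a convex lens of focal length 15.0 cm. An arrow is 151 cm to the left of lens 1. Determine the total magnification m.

Lens 1: 1/d_i1 = 1/(36.0) − 1/(151) = 0.02116, so d_i1 = 47.27 cm; m₁ = −d_i1/d_o1 = -0.3130.
d_o2 = 63.9 − (47.27) = 16.63 cm.
Lens 2: 1/d_i2 = 1/(15.0) − 1/(16.63) = 0.006534, so d_i2 = 153.0 cm; m₂ = −d_i2/d_o2 = -9.202.
m = m₁·m₂ = (-0.3130)(-9.202) = +2.88.

m = +2.88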